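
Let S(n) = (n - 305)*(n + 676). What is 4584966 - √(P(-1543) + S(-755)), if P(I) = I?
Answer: 4584966 - 3*√9133 ≈ 4.5847e+6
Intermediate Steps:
S(n) = (-305 + n)*(676 + n)
4584966 - √(P(-1543) + S(-755)) = 4584966 - √(-1543 + (-206180 + (-755)² + 371*(-755))) = 4584966 - √(-1543 + (-206180 + 570025 - 280105)) = 4584966 - √(-1543 + 83740) = 4584966 - √82197 = 4584966 - 3*√9133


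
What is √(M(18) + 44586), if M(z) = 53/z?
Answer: √1605202/6 ≈ 211.16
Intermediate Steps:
√(M(18) + 44586) = √(53/18 + 44586) = √(802601/18) = √1605202/6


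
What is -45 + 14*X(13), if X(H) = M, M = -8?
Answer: -157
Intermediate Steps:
X(H) = -8
-45 + 14*X(13) = -45 + 14*(-8) = -45 - 112 = -157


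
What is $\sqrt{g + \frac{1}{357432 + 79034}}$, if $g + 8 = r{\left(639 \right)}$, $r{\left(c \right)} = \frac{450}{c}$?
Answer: $\frac{i \sqrt{7006301288194262}}{30989086} \approx 2.7011 i$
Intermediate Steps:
$g = - \frac{518}{71}$ ($g = -8 + \frac{450}{639} = -8 + 450 \cdot \frac{1}{639} = -8 + \frac{50}{71} = - \frac{518}{71} \approx -7.2958$)
$\sqrt{g + \frac{1}{357432 + 79034}} = \sqrt{- \frac{518}{71} + \frac{1}{357432 + 79034}} = \sqrt{- \frac{518}{71} + \frac{1}{436466}} = \sqrt{- \frac{226089317}{30989086}} = \frac{i \sqrt{7006301288194262}}{30989086}$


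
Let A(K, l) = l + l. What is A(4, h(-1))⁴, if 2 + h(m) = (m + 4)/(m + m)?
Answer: 2401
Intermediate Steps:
h(m) = -2 + (4 + m)/(2*m) (h(m) = -2 + (m + 4)/(m + m) = -2 + (4 + m)/((2*m)) = -2 + (4 + m)*(1/(2*m)) = -2 + (4 + m)/(2*m))
A(K, l) = 2*l
A(4, h(-1))⁴ = (2*(-3/2 + 2/(-1)))⁴ = (2*(-3/2 + 2*(-1)))⁴ = (2*(-3/2 - 2))⁴ = (2*(-7/2))⁴ = (-7)⁴ = 2401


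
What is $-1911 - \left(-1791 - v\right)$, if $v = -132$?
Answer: $-252$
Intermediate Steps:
$-1911 - \left(-1791 - v\right) = -1911 - \left(-1791 - -132\right) = -1911 - \left(-1791 + 132\right) = -1911 - -1659 = -1911 + 1659 = -252$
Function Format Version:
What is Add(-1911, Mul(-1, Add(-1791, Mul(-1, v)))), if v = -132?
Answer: -252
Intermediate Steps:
Add(-1911, Mul(-1, Add(-1791, Mul(-1, v)))) = Add(-1911, Mul(-1, Add(-1791, Mul(-1, -132)))) = Add(-1911, Mul(-1, Add(-1791, 132))) = Add(-1911, Mul(-1, -1659)) = Add(-1911, 1659) = -252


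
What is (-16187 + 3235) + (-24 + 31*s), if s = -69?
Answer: -15115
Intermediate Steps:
(-16187 + 3235) + (-24 + 31*s) = (-16187 + 3235) + (-24 + 31*(-69)) = -12952 + (-24 - 2139) = -12952 - 2163 = -15115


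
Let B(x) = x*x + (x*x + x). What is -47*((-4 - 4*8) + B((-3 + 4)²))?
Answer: 1551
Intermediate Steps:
B(x) = x + 2*x² (B(x) = x² + (x² + x) = x² + (x + x²) = x + 2*x²)
-47*((-4 - 4*8) + B((-3 + 4)²)) = -47*((-4 - 4*8) + (-3 + 4)²*(1 + 2*(-3 + 4)²)) = -47*((-4 - 32) + 1²*(1 + 2*1²)) = -47*(-36 + 1*(1 + 2*1)) = -47*(-36 + 1*(1 + 2)) = -47*(-36 + 1*3) = -47*(-36 + 3) = -47*(-33) = 1551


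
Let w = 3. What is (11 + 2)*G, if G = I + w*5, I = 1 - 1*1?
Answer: 195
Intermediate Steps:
I = 0 (I = 1 - 1 = 0)
G = 15 (G = 0 + 3*5 = 0 + 15 = 15)
(11 + 2)*G = (11 + 2)*15 = 13*15 = 195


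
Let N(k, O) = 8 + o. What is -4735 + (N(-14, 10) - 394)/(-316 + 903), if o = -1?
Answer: -2779832/587 ≈ -4735.7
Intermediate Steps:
N(k, O) = 7 (N(k, O) = 8 - 1 = 7)
-4735 + (N(-14, 10) - 394)/(-316 + 903) = -4735 + (7 - 394)/(-316 + 903) = -4735 - 387/587 = -2779832/587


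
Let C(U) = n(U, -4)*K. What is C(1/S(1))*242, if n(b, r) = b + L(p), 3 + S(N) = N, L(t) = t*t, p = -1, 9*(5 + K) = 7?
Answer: -4598/9 ≈ -510.89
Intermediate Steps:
K = -38/9 (K = -5 + (⅑)*7 = -5 + 7/9 = -38/9 ≈ -4.2222)
L(t) = t²
S(N) = -3 + N
n(b, r) = 1 + b (n(b, r) = b + (-1)² = b + 1 = 1 + b)
C(U) = -38/9 - 38*U/9 (C(U) = (1 + U)*(-38/9) = -38/9 - 38*U/9)
C(1/S(1))*242 = (-38/9 - 38/(9*(-3 + 1)))*242 = (-38/9 - 38/9/(-2))*242 = (-38/9 - 38/9*(-½))*242 = (-38/9 + 19/9)*242 = -19/9*242 = -4598/9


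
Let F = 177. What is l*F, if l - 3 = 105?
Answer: 19116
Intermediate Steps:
l = 108 (l = 3 + 105 = 108)
l*F = 108*177 = 19116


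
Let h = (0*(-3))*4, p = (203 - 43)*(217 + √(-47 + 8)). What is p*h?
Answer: 0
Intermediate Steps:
p = 34720 + 160*I*√39 (p = 160*(217 + √(-39)) = 160*(217 + I*√39) = 34720 + 160*I*√39 ≈ 34720.0 + 999.2*I)
h = 0 (h = 0*4 = 0)
p*h = (34720 + 160*I*√39)*0 = 0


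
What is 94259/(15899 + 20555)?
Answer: 8569/3314 ≈ 2.5857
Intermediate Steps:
94259/(15899 + 20555) = 94259/36454 = 94259*(1/36454) = 8569/3314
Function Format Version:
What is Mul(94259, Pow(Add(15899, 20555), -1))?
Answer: Rational(8569, 3314) ≈ 2.5857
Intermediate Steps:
Mul(94259, Pow(Add(15899, 20555), -1)) = Mul(94259, Pow(36454, -1)) = Mul(94259, Rational(1, 36454)) = Rational(8569, 3314)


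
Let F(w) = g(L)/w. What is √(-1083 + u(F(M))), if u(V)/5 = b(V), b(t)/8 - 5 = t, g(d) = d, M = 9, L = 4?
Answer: I*√7787/3 ≈ 29.415*I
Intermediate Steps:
F(w) = 4/w
b(t) = 40 + 8*t
u(V) = 200 + 40*V (u(V) = 5*(40 + 8*V) = 200 + 40*V)
√(-1083 + u(F(M))) = √(-1083 + (200 + 40*(4/9))) = √(-1083 + (200 + 160/9)) = √(-1083 + 1960/9) = √(-7787/9) = I*√7787/3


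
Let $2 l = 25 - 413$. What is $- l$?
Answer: $194$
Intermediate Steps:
$l = -194$ ($l = \frac{25 - 413}{2} = \frac{1}{2} \left(-388\right) = -194$)
$- l = \left(-1\right) \left(-194\right) = 194$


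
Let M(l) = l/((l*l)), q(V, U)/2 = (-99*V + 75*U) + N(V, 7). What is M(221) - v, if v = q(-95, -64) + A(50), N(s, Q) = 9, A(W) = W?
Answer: -2050437/221 ≈ -9278.0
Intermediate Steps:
q(V, U) = 18 - 198*V + 150*U (q(V, U) = 2*((-99*V + 75*U) + 9) = 2*(9 - 99*V + 75*U) = 18 - 198*V + 150*U)
v = 9278 (v = (18 - 198*(-95) + 150*(-64)) + 50 = (18 + 18810 - 9600) + 50 = 9228 + 50 = 9278)
M(l) = 1/l (M(l) = l/(l²) = l/l² = 1/l)
M(221) - v = 1/221 - 1*9278 = 1/221 - 9278 = -2050437/221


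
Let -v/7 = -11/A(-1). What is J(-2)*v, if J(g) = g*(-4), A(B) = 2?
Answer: 308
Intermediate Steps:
J(g) = -4*g
v = 77/2 (v = -(-77)/2 = -7*(-11/2) = 77/2 ≈ 38.500)
J(-2)*v = -4*(-2)*(77/2) = 8*(77/2) = 308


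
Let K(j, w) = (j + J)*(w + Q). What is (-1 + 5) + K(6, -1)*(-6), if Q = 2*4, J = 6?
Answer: -500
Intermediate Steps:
Q = 8
K(j, w) = (6 + j)*(8 + w) (K(j, w) = (j + 6)*(w + 8) = (6 + j)*(8 + w))
(-1 + 5) + K(6, -1)*(-6) = (-1 + 5) + (48 + 6*(-1) + 8*6 + 6*(-1))*(-6) = 4 + (48 - 6 + 48 - 6)*(-6) = 4 + 84*(-6) = 4 - 504 = -500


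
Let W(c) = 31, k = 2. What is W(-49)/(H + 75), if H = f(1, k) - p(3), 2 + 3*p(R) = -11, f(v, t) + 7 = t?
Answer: 93/223 ≈ 0.41704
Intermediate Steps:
f(v, t) = -7 + t
p(R) = -13/3 (p(R) = -2/3 + (1/3)*(-11) = -2/3 - 11/3 = -13/3)
H = -2/3 (H = (-7 + 2) - 1*(-13/3) = -5 + 13/3 = -2/3 ≈ -0.66667)
W(-49)/(H + 75) = 31/(-2/3 + 75) = 31/(223/3) = 31*(3/223) = 93/223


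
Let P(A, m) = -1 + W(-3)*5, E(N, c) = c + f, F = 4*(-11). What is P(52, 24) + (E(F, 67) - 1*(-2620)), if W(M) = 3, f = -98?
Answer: 2603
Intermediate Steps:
F = -44
E(N, c) = -98 + c (E(N, c) = c - 98 = -98 + c)
P(A, m) = 14 (P(A, m) = -1 + 3*5 = -1 + 15 = 14)
P(52, 24) + (E(F, 67) - 1*(-2620)) = 14 + ((-98 + 67) - 1*(-2620)) = 14 + (-31 + 2620) = 14 + 2589 = 2603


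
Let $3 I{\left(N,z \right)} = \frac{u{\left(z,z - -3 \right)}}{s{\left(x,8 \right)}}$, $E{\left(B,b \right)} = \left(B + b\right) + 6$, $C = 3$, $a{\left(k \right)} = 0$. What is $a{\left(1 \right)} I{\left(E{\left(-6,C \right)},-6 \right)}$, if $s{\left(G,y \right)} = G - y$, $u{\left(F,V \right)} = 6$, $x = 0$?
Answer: $0$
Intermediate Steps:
$E{\left(B,b \right)} = 6 + B + b$
$I{\left(N,z \right)} = - \frac{1}{4}$ ($I{\left(N,z \right)} = \frac{6 \frac{1}{0 - 8}}{3} = \frac{6 \frac{1}{-8}}{3} = \frac{6 \left(- \frac{1}{8}\right)}{3} = \frac{1}{3} \left(- \frac{3}{4}\right) = - \frac{1}{4}$)
$a{\left(1 \right)} I{\left(E{\left(-6,C \right)},-6 \right)} = 0 \left(- \frac{1}{4}\right) = 0$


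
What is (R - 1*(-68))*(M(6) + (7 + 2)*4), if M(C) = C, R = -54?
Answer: 588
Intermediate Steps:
(R - 1*(-68))*(M(6) + (7 + 2)*4) = (-54 - 1*(-68))*(6 + (7 + 2)*4) = (-54 + 68)*(6 + 9*4) = 14*(6 + 36) = 14*42 = 588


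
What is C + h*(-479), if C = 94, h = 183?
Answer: -87563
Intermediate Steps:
C + h*(-479) = 94 + 183*(-479) = 94 - 87657 = -87563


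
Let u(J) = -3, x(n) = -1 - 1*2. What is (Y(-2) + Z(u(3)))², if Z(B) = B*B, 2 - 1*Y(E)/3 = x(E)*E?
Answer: 9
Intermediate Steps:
x(n) = -3 (x(n) = -1 - 2 = -3)
Y(E) = 6 + 9*E (Y(E) = 6 - (-9)*E = 6 + 9*E)
Z(B) = B²
(Y(-2) + Z(u(3)))² = ((6 + 9*(-2)) + (-3)²)² = ((6 - 18) + 9)² = (-12 + 9)² = (-3)² = 9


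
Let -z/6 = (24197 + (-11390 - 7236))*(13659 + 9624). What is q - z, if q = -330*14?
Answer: 778252938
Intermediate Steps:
q = -4620
z = -778257558 (z = -6*(24197 + (-11390 - 7236))*(13659 + 9624) = -6*(24197 - 18626)*23283 = -33426*23283 = -6*129709593 = -778257558)
q - z = -4620 - 1*(-778257558) = -4620 + 778257558 = 778252938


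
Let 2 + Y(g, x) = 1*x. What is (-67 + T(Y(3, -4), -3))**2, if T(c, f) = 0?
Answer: 4489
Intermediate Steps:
Y(g, x) = -2 + x (Y(g, x) = -2 + 1*x = -2 + x)
(-67 + T(Y(3, -4), -3))**2 = (-67 + 0)**2 = (-67)**2 = 4489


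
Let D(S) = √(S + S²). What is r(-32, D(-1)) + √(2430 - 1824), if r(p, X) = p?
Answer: -32 + √606 ≈ -7.3829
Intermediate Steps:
r(-32, D(-1)) + √(2430 - 1824) = -32 + √(2430 - 1824) = -32 + √606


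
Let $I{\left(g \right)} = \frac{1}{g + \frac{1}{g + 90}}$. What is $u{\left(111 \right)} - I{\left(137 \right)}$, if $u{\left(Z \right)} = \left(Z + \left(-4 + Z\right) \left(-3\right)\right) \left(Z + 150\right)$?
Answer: $- \frac{1704591227}{31100} \approx -54810.0$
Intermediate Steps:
$u{\left(Z \right)} = \left(12 - 2 Z\right) \left(150 + Z\right)$ ($u{\left(Z \right)} = \left(Z - \left(-12 + 3 Z\right)\right) \left(150 + Z\right) = \left(12 - 2 Z\right) \left(150 + Z\right)$)
$I{\left(g \right)} = \frac{1}{g + \frac{1}{90 + g}}$
$u{\left(111 \right)} - I{\left(137 \right)} = \left(1800 - 31968 - 2 \cdot 111^{2}\right) - \frac{90 + 137}{1 + 137^{2} + 90 \cdot 137} = \left(1800 - 31968 - 24642\right) - \frac{1}{1 + 18769 + 12330} \cdot 227 = \left(1800 - 31968 - 24642\right) - \frac{1}{31100} \cdot 227 = -54810 - \frac{1}{31100} \cdot 227 = -54810 - \frac{227}{31100} = - \frac{1704591227}{31100}$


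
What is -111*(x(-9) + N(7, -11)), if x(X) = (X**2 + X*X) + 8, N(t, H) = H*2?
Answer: -16428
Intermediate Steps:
N(t, H) = 2*H
x(X) = 8 + 2*X**2 (x(X) = (X**2 + X**2) + 8 = 2*X**2 + 8 = 8 + 2*X**2)
-111*(x(-9) + N(7, -11)) = -111*((8 + 2*(-9)**2) + 2*(-11)) = -111*((8 + 2*81) - 22) = -111*((8 + 162) - 22) = -111*(170 - 22) = -111*148 = -16428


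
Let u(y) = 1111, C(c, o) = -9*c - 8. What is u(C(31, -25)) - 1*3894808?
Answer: -3893697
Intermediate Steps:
C(c, o) = -8 - 9*c
u(C(31, -25)) - 1*3894808 = 1111 - 1*3894808 = 1111 - 3894808 = -3893697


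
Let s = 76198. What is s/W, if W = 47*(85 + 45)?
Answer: 38099/3055 ≈ 12.471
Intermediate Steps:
W = 6110 (W = 47*130 = 6110)
s/W = 76198/6110 = 76198*(1/6110) = 38099/3055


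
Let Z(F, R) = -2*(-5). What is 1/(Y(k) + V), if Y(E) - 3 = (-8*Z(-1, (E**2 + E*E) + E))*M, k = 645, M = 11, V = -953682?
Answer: -1/954559 ≈ -1.0476e-6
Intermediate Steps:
Z(F, R) = 10
Y(E) = -877 (Y(E) = 3 - 8*10*11 = 3 - 80*11 = 3 - 880 = -877)
1/(Y(k) + V) = 1/(-877 - 953682) = 1/(-954559) = -1/954559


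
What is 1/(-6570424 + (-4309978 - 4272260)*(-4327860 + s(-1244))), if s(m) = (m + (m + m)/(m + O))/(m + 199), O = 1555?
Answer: 1045/38814129544405544 ≈ 2.6923e-14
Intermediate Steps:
s(m) = (m + 2*m/(1555 + m))/(199 + m) (s(m) = (m + (m + m)/(m + 1555))/(m + 199) = (m + (2*m)/(1555 + m))/(199 + m) = (m + 2*m/(1555 + m))/(199 + m))
1/(-6570424 + (-4309978 - 4272260)*(-4327860 + s(-1244))) = 1/(-6570424 + (-4309978 - 4272260)*(-4327860 - 1244*(1557 - 1244)/(309445 + (-1244)² + 1754*(-1244)))) = 1/(-6570424 - 8582238*(-4327860 - 1244*313/(309445 + 1547536 - 2181976))) = 1/(-6570424 - 8582238*(-4327860 - 1244*313/(-324995))) = 1/(-6570424 - 8582238*(-4327860 - 1244*(-1/324995)*313)) = 1/(-6570424 - 8582238*(-4327860 + 1252/1045)) = 1/(-6570424 - 8582238*(-4522612448/1045)) = 1/(-6570424 + 38814136410498624/1045) = 1/(38814129544405544/1045) = 1045/38814129544405544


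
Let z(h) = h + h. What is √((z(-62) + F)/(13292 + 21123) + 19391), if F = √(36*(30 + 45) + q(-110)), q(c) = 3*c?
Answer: √(22966545367515 + 34415*√2370)/34415 ≈ 139.25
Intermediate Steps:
z(h) = 2*h
F = √2370 (F = √(36*(30 + 45) + 3*(-110)) = √(36*75 - 330) = √(2700 - 330) = √2370 ≈ 48.683)
√((z(-62) + F)/(13292 + 21123) + 19391) = √((2*(-62) + √2370)/(13292 + 21123) + 19391) = √((-124 + √2370)/34415 + 19391) = √((-124 + √2370)*(1/34415) + 19391) = √((-124/34415 + √2370/34415) + 19391) = √(667341141/34415 + √2370/34415)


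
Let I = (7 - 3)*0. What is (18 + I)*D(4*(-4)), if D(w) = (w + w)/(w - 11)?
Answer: 64/3 ≈ 21.333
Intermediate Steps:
I = 0 (I = 4*0 = 0)
D(w) = 2*w/(-11 + w) (D(w) = (2*w)/(-11 + w) = 2*w/(-11 + w))
(18 + I)*D(4*(-4)) = (18 + 0)*(2*(4*(-4))/(-11 + 4*(-4))) = 18*(2*(-16)/(-11 - 16)) = 18*(2*(-16)/(-27)) = 18*(2*(-16)*(-1/27)) = 18*(32/27) = 64/3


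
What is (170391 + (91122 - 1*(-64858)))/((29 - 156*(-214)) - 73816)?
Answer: -326371/40403 ≈ -8.0779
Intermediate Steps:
(170391 + (91122 - 1*(-64858)))/((29 - 156*(-214)) - 73816) = (170391 + (91122 + 64858))/((29 + 33384) - 73816) = (170391 + 155980)/(33413 - 73816) = 326371/(-40403) = 326371*(-1/40403) = -326371/40403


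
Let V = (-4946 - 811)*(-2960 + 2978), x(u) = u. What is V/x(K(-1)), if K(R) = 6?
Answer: -17271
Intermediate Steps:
V = -103626 (V = -5757*18 = -103626)
V/x(K(-1)) = -103626/6 = -103626*⅙ = -17271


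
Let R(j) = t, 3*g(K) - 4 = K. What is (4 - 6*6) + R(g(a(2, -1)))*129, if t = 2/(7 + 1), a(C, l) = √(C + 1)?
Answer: ¼ ≈ 0.25000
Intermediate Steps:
a(C, l) = √(1 + C)
g(K) = 4/3 + K/3
t = ¼ (t = 2/8 = 2*(⅛) = ¼ ≈ 0.25000)
R(j) = ¼
(4 - 6*6) + R(g(a(2, -1)))*129 = (4 - 6*6) + (¼)*129 = (4 - 36) + 129/4 = -32 + 129/4 = ¼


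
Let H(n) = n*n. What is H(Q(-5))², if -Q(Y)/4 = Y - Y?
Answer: 0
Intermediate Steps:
Q(Y) = 0 (Q(Y) = -4*(Y - Y) = -4*0 = 0)
H(n) = n²
H(Q(-5))² = (0²)² = 0² = 0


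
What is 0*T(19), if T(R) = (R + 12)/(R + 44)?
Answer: 0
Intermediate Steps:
T(R) = (12 + R)/(44 + R)
0*T(19) = 0*((12 + 19)/(44 + 19)) = 0*(31/63) = 0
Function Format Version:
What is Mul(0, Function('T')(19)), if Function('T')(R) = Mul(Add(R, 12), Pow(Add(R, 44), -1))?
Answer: 0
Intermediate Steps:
Function('T')(R) = Mul(Pow(Add(44, R), -1), Add(12, R)) (Function('T')(R) = Mul(Add(12, R), Pow(Add(44, R), -1)) = Mul(Pow(Add(44, R), -1), Add(12, R)))
Mul(0, Function('T')(19)) = Mul(0, Mul(Pow(Add(44, 19), -1), Add(12, 19))) = Mul(0, Mul(Pow(63, -1), 31)) = Mul(0, Mul(Rational(1, 63), 31)) = Mul(0, Rational(31, 63)) = 0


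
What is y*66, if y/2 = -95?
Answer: -12540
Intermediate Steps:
y = -190 (y = 2*(-95) = -190)
y*66 = -190*66 = -12540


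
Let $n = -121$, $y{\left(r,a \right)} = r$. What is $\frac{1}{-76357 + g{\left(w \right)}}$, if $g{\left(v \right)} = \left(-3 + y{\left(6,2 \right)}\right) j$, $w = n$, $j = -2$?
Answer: $- \frac{1}{76363} \approx -1.3095 \cdot 10^{-5}$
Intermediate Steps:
$w = -121$
$g{\left(v \right)} = -6$ ($g{\left(v \right)} = \left(-3 + 6\right) \left(-2\right) = 3 \left(-2\right) = -6$)
$\frac{1}{-76357 + g{\left(w \right)}} = \frac{1}{-76357 - 6} = \frac{1}{-76363} = - \frac{1}{76363}$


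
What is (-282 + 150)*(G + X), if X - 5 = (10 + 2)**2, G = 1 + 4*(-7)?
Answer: -16104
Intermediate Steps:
G = -27 (G = 1 - 28 = -27)
X = 149 (X = 5 + (10 + 2)**2 = 5 + 12**2 = 5 + 144 = 149)
(-282 + 150)*(G + X) = (-282 + 150)*(-27 + 149) = -132*122 = -16104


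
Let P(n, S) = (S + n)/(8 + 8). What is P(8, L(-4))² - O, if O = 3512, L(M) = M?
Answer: -56191/16 ≈ -3511.9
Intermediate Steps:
P(n, S) = S/16 + n/16 (P(n, S) = (S + n)/16 = (S + n)*(1/16) = S/16 + n/16)
P(8, L(-4))² - O = ((1/16)*(-4) + (1/16)*8)² - 1*3512 = (-¼ + ½)² - 3512 = (¼)² - 3512 = 1/16 - 3512 = -56191/16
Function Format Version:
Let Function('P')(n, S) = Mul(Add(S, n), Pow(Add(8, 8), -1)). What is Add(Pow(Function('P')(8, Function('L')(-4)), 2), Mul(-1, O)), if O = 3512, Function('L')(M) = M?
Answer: Rational(-56191, 16) ≈ -3511.9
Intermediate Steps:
Function('P')(n, S) = Add(Mul(Rational(1, 16), S), Mul(Rational(1, 16), n)) (Function('P')(n, S) = Mul(Add(S, n), Pow(16, -1)) = Mul(Add(S, n), Rational(1, 16)) = Add(Mul(Rational(1, 16), S), Mul(Rational(1, 16), n)))
Add(Pow(Function('P')(8, Function('L')(-4)), 2), Mul(-1, O)) = Add(Pow(Add(Mul(Rational(1, 16), -4), Mul(Rational(1, 16), 8)), 2), Mul(-1, 3512)) = Add(Pow(Add(Rational(-1, 4), Rational(1, 2)), 2), -3512) = Add(Pow(Rational(1, 4), 2), -3512) = Add(Rational(1, 16), -3512) = Rational(-56191, 16)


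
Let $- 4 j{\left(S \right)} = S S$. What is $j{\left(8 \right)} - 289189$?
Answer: $-289205$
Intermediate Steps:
$j{\left(S \right)} = - \frac{S^{2}}{4}$ ($j{\left(S \right)} = - \frac{S S}{4} = - \frac{S^{2}}{4}$)
$j{\left(8 \right)} - 289189 = - \frac{8^{2}}{4} - 289189 = \left(- \frac{1}{4}\right) 64 - 289189 = -16 - 289189 = -289205$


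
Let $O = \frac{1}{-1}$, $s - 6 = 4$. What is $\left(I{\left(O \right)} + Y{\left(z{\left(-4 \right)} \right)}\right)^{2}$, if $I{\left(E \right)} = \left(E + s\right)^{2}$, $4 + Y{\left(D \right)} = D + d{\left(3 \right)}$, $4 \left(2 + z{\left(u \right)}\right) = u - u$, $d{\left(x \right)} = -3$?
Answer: $5184$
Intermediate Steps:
$z{\left(u \right)} = -2$ ($z{\left(u \right)} = -2 + \frac{u - u}{4} = -2 + \frac{1}{4} \cdot 0 = -2 + 0 = -2$)
$Y{\left(D \right)} = -7 + D$ ($Y{\left(D \right)} = -4 + \left(D - 3\right) = -4 + \left(-3 + D\right) = -7 + D$)
$s = 10$ ($s = 6 + 4 = 10$)
$O = -1$
$I{\left(E \right)} = \left(10 + E\right)^{2}$ ($I{\left(E \right)} = \left(E + 10\right)^{2} = \left(10 + E\right)^{2}$)
$\left(I{\left(O \right)} + Y{\left(z{\left(-4 \right)} \right)}\right)^{2} = \left(\left(10 - 1\right)^{2} - 9\right)^{2} = \left(9^{2} - 9\right)^{2} = \left(81 - 9\right)^{2} = 72^{2} = 5184$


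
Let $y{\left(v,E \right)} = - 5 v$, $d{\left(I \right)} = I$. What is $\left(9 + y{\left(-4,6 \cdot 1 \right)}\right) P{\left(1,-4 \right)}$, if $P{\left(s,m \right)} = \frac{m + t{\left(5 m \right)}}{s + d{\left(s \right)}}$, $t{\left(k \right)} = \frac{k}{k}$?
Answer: $- \frac{87}{2} \approx -43.5$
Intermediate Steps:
$t{\left(k \right)} = 1$
$P{\left(s,m \right)} = \frac{1 + m}{2 s}$ ($P{\left(s,m \right)} = \frac{m + 1}{s + s} = \frac{1 + m}{2 s}$)
$\left(9 + y{\left(-4,6 \cdot 1 \right)}\right) P{\left(1,-4 \right)} = \left(9 - -20\right) \frac{1 - 4}{2 \cdot 1} = \left(9 + 20\right) \frac{1}{2} \cdot 1 \left(-3\right) = 29 \left(- \frac{3}{2}\right) = - \frac{87}{2}$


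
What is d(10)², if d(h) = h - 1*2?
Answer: 64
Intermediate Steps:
d(h) = -2 + h (d(h) = h - 2 = -2 + h)
d(10)² = (-2 + 10)² = 8² = 64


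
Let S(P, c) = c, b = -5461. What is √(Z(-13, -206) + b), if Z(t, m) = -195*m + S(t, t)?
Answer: 2*√8674 ≈ 186.27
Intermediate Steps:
Z(t, m) = t - 195*m (Z(t, m) = -195*m + t = t - 195*m)
√(Z(-13, -206) + b) = √((-13 - 195*(-206)) - 5461) = √((-13 + 40170) - 5461) = √(40157 - 5461) = √34696 = 2*√8674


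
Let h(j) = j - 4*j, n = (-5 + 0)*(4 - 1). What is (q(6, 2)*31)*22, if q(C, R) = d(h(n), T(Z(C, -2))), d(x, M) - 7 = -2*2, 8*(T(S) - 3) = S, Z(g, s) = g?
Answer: 2046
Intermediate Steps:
n = -15 (n = -5*3 = -15)
T(S) = 3 + S/8
h(j) = -3*j
d(x, M) = 3 (d(x, M) = 7 - 2*2 = 7 - 4 = 3)
q(C, R) = 3
(q(6, 2)*31)*22 = (3*31)*22 = 93*22 = 2046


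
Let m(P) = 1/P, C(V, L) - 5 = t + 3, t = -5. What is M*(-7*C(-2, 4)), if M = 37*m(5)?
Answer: -777/5 ≈ -155.40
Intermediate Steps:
C(V, L) = 3 (C(V, L) = 5 + (-5 + 3) = 5 - 2 = 3)
m(P) = 1/P
M = 37/5 ≈ 7.4000
M*(-7*C(-2, 4)) = 37*(-7*3)/5 = (37/5)*(-21) = -777/5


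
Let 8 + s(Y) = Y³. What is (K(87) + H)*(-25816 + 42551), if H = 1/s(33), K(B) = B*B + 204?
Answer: 4673685834730/35929 ≈ 1.3008e+8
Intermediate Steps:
s(Y) = -8 + Y³
K(B) = 204 + B² (K(B) = B² + 204 = 204 + B²)
H = 1/35929 (H = 1/(-8 + 33³) = 1/(-8 + 35937) = 1/35929 ≈ 2.7833e-5)
(K(87) + H)*(-25816 + 42551) = ((204 + 87²) + 1/35929)*(-25816 + 42551) = ((204 + 7569) + 1/35929)*16735 = (7773 + 1/35929)*16735 = (279276118/35929)*16735 = 4673685834730/35929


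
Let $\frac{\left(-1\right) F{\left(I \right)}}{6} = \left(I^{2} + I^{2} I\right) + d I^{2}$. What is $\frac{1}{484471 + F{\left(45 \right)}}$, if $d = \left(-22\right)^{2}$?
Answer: $- \frac{1}{5955029} \approx -1.6793 \cdot 10^{-7}$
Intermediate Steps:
$d = 484$
$F{\left(I \right)} = - 2910 I^{2} - 6 I^{3}$ ($F{\left(I \right)} = - 6 \left(\left(I^{2} + I^{2} I\right) + 484 I^{2}\right) = - 6 \left(\left(I^{2} + I^{3}\right) + 484 I^{2}\right) = - 6 \left(I^{3} + 485 I^{2}\right) = - 2910 I^{2} - 6 I^{3}$)
$\frac{1}{484471 + F{\left(45 \right)}} = \frac{1}{484471 + 6 \cdot 45^{2} \left(-485 - 45\right)} = \frac{1}{484471 + 6 \cdot 2025 \left(-485 - 45\right)} = \frac{1}{484471 + 6 \cdot 2025 \left(-530\right)} = \frac{1}{484471 - 6439500} = \frac{1}{-5955029} = - \frac{1}{5955029}$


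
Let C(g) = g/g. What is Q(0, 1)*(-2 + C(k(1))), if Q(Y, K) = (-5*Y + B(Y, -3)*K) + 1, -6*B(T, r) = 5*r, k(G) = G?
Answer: -7/2 ≈ -3.5000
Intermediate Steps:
B(T, r) = -5*r/6
C(g) = 1
Q(Y, K) = 1 - 5*Y + 5*K/2 (Q(Y, K) = (-5*Y + (-5/6*(-3))*K) + 1 = (-5*Y + 5*K/2) + 1 = 1 - 5*Y + 5*K/2)
Q(0, 1)*(-2 + C(k(1))) = (1 - 5*0 + (5/2)*1)*(-2 + 1) = (1 + 0 + 5/2)*(-1) = (7/2)*(-1) = -7/2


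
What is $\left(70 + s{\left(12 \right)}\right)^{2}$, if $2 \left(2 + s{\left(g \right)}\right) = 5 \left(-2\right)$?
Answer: $3969$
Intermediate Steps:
$s{\left(g \right)} = -7$ ($s{\left(g \right)} = -2 + \frac{5 \left(-2\right)}{2} = -2 + \frac{1}{2} \left(-10\right) = -2 - 5 = -7$)
$\left(70 + s{\left(12 \right)}\right)^{2} = \left(70 - 7\right)^{2} = 63^{2} = 3969$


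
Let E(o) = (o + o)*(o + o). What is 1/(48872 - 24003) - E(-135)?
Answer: -1812950099/24869 ≈ -72900.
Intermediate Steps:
E(o) = 4*o² (E(o) = (2*o)*(2*o) = 4*o²)
1/(48872 - 24003) - E(-135) = 1/(48872 - 24003) - 4*(-135)² = 1/24869 - 4*18225 = 1/24869 - 1*72900 = 1/24869 - 72900 = -1812950099/24869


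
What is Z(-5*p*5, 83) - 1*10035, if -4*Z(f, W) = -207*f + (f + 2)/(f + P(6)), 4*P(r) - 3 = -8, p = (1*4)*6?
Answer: -7600771/185 ≈ -41085.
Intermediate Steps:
p = 24 (p = 4*6 = 24)
P(r) = -5/4 (P(r) = ¾ + (¼)*(-8) = ¾ - 2 = -5/4)
Z(f, W) = 207*f/4 - (2 + f)/(4*(-5/4 + f)) (Z(f, W) = -(-207*f + (f + 2)/(f - 5/4))/4 = -(-207*f + (2 + f)/(-5/4 + f))/4 = 207*f/4 - (2 + f)/(4*(-5/4 + f)))
Z(-5*p*5, 83) - 1*10035 = (-8 - 1039*(-5*24)*5 + 828*(-5*24*5)²)/(4*(-5 + 4*(-5*24*5))) - 1*10035 = (-8 - (-124680)*5 + 828*(-120*5)²)/(4*(-5 + 4*(-120*5))) - 10035 = (-8 - 1039*(-600) + 828*(-600)²)/(4*(-5 + 4*(-600))) - 10035 = (-8 + 623400 + 828*360000)/(4*(-5 - 2400)) - 10035 = (¼)*(-8 + 623400 + 298080000)/(-2405) - 10035 = (¼)*(-1/2405)*298703392 - 10035 = -5744296/185 - 10035 = -7600771/185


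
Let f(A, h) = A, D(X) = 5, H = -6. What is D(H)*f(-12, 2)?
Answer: -60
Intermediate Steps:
D(H)*f(-12, 2) = 5*(-12) = -60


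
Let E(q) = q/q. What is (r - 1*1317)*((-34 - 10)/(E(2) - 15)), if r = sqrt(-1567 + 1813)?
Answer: -28974/7 + 22*sqrt(246)/7 ≈ -4089.8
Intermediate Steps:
r = sqrt(246) ≈ 15.684
E(q) = 1
(r - 1*1317)*((-34 - 10)/(E(2) - 15)) = (sqrt(246) - 1*1317)*((-34 - 10)/(1 - 15)) = (sqrt(246) - 1317)*(-44/(-14)) = (-1317 + sqrt(246))*(-44*(-1/14)) = (-1317 + sqrt(246))*(22/7) = -28974/7 + 22*sqrt(246)/7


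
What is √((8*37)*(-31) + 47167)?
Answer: √37991 ≈ 194.91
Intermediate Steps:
√((8*37)*(-31) + 47167) = √(296*(-31) + 47167) = √(-9176 + 47167) = √37991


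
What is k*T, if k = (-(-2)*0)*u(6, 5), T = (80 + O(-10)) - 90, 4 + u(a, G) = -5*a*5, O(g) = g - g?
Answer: 0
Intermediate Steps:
O(g) = 0
u(a, G) = -4 - 25*a (u(a, G) = -4 - 5*a*5 = -4 - 25*a)
T = -10 (T = (80 + 0) - 90 = 80 - 90 = -10)
k = 0 (k = (-(-2)*0)*(-4 - 25*6) = (-2*0)*(-4 - 150) = 0*(-154) = 0)
k*T = 0*(-10) = 0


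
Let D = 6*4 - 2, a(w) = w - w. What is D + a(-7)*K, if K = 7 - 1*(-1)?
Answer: 22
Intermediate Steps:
a(w) = 0
D = 22 (D = 24 - 2 = 22)
K = 8 (K = 7 + 1 = 8)
D + a(-7)*K = 22 + 0*8 = 22 + 0 = 22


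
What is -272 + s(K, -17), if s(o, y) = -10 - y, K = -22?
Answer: -265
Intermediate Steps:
-272 + s(K, -17) = -272 + (-10 - 1*(-17)) = -272 + (-10 + 17) = -272 + 7 = -265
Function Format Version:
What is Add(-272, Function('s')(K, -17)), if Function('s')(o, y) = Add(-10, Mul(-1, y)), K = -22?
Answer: -265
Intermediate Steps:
Add(-272, Function('s')(K, -17)) = Add(-272, Add(-10, Mul(-1, -17))) = Add(-272, Add(-10, 17)) = Add(-272, 7) = -265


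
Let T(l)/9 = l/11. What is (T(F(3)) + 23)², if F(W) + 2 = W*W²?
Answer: 228484/121 ≈ 1888.3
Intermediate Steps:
F(W) = -2 + W³ (F(W) = -2 + W*W² = -2 + W³)
T(l) = 9*l/11 (T(l) = 9*(l/11) = 9*l/11)
(T(F(3)) + 23)² = (9*(-2 + 3³)/11 + 23)² = (9*(-2 + 27)/11 + 23)² = ((9/11)*25 + 23)² = (225/11 + 23)² = (478/11)² = 228484/121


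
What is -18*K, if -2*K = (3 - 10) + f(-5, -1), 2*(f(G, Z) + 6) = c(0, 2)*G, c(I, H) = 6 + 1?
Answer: -549/2 ≈ -274.50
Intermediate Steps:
c(I, H) = 7
f(G, Z) = -6 + 7*G/2 (f(G, Z) = -6 + (7*G)/2 = -6 + 7*G/2)
K = 61/4 (K = -((3 - 10) + (-6 + (7/2)*(-5)))/2 = -(-7 + (-6 - 35/2))/2 = -(-7 - 47/2)/2 = -½*(-61/2) = 61/4 ≈ 15.250)
-18*K = -18*61/4 = -549/2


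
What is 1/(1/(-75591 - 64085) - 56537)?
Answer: -139676/7896862013 ≈ -1.7688e-5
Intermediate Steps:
1/(1/(-75591 - 64085) - 56537) = 1/(1/(-139676) - 56537) = 1/(-1/139676 - 56537) = 1/(-7896862013/139676) = -139676/7896862013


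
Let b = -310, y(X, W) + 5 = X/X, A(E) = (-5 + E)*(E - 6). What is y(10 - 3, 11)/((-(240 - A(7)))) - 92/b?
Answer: 5784/18445 ≈ 0.31358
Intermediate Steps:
A(E) = (-6 + E)*(-5 + E) (A(E) = (-5 + E)*(-6 + E) = (-6 + E)*(-5 + E))
y(X, W) = -4 (y(X, W) = -5 + X/X = -5 + 1 = -4)
y(10 - 3, 11)/((-(240 - A(7)))) - 92/b = -4*(-1/(240 - (30 + 7**2 - 11*7))) - 92/(-310) = -4*(-1/(240 - (30 + 49 - 77))) - 92*(-1/310) = -4*(-1/(240 - 1*2)) + 46/155 = -4*(-1/(240 - 2)) + 46/155 = -4/((-1*238)) + 46/155 = -4/(-238) + 46/155 = -4*(-1/238) + 46/155 = 2/119 + 46/155 = 5784/18445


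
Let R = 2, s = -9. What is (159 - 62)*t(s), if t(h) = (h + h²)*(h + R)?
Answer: -48888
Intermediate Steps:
t(h) = (2 + h)*(h + h²) (t(h) = (h + h²)*(h + 2) = (h + h²)*(2 + h) = (2 + h)*(h + h²))
(159 - 62)*t(s) = (159 - 62)*(-9*(2 + (-9)² + 3*(-9))) = 97*(-9*(2 + 81 - 27)) = 97*(-9*56) = 97*(-504) = -48888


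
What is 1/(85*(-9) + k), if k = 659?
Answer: -1/106 ≈ -0.0094340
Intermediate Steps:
1/(85*(-9) + k) = 1/(85*(-9) + 659) = 1/(-765 + 659) = 1/(-106) = -1/106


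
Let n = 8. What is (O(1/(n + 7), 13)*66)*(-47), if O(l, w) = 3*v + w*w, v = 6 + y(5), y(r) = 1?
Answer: -589380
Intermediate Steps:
v = 7 (v = 6 + 1 = 7)
O(l, w) = 21 + w**2 (O(l, w) = 3*7 + w*w = 21 + w**2)
(O(1/(n + 7), 13)*66)*(-47) = ((21 + 13**2)*66)*(-47) = ((21 + 169)*66)*(-47) = (190*66)*(-47) = 12540*(-47) = -589380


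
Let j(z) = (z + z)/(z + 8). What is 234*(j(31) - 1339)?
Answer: -312954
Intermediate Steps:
j(z) = 2*z/(8 + z) (j(z) = (2*z)/(8 + z) = 2*z/(8 + z))
234*(j(31) - 1339) = 234*(2*31/(8 + 31) - 1339) = 234*(2*31/39 - 1339) = 234*(2*31*(1/39) - 1339) = 234*(62/39 - 1339) = 234*(-52159/39) = -312954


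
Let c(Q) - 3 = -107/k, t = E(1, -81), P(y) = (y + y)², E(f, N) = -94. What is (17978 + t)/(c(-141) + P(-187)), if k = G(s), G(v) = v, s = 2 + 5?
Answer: 62594/489523 ≈ 0.12787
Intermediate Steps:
s = 7
k = 7
P(y) = 4*y² (P(y) = (2*y)² = 4*y²)
t = -94
c(Q) = -86/7 (c(Q) = 3 - 107/7 = -86/7)
(17978 + t)/(c(-141) + P(-187)) = (17978 - 94)/(-86/7 + 4*(-187)²) = 17884/(-86/7 + 4*34969) = 17884/(-86/7 + 139876) = 17884/(979046/7) = 17884*(7/979046) = 62594/489523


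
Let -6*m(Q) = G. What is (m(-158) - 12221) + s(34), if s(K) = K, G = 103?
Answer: -73225/6 ≈ -12204.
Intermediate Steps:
m(Q) = -103/6 (m(Q) = -⅙*103 = -103/6)
(m(-158) - 12221) + s(34) = (-103/6 - 12221) + 34 = -73429/6 + 34 = -73225/6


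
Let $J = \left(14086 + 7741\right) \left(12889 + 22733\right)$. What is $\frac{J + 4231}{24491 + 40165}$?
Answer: $\frac{777525625}{64656} \approx 12026.0$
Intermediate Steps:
$J = 777521394$ ($J = 21827 \cdot 35622 = 777521394$)
$\frac{J + 4231}{24491 + 40165} = \frac{777521394 + 4231}{24491 + 40165} = \frac{777525625}{64656}$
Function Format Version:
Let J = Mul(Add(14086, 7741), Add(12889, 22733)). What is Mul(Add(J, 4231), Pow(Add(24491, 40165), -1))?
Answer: Rational(777525625, 64656) ≈ 12026.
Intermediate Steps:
J = 777521394 (J = Mul(21827, 35622) = 777521394)
Mul(Add(J, 4231), Pow(Add(24491, 40165), -1)) = Mul(Add(777521394, 4231), Pow(Add(24491, 40165), -1)) = Mul(777525625, Pow(64656, -1)) = Mul(777525625, Rational(1, 64656)) = Rational(777525625, 64656)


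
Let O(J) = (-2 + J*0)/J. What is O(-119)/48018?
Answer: 1/2857071 ≈ 3.5001e-7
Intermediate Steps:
O(J) = -2/J (O(J) = (-2 + 0)/J = -2/J)
O(-119)/48018 = -2/(-119)/48018 = -2*(-1/119)*(1/48018) = (2/119)*(1/48018) = 1/2857071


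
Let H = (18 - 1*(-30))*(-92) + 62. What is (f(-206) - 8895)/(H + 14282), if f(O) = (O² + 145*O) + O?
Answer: 3465/9928 ≈ 0.34901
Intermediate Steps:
H = -4354 (H = (18 + 30)*(-92) + 62 = 48*(-92) + 62 = -4416 + 62 = -4354)
f(O) = O² + 146*O
(f(-206) - 8895)/(H + 14282) = (-206*(146 - 206) - 8895)/(-4354 + 14282) = (-206*(-60) - 8895)/9928 = (12360 - 8895)*(1/9928) = 3465*(1/9928) = 3465/9928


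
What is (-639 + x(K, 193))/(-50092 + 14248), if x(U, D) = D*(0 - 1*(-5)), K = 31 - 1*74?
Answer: -163/17922 ≈ -0.0090950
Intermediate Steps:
K = -43 (K = 31 - 74 = -43)
x(U, D) = 5*D (x(U, D) = D*(0 + 5) = D*5 = 5*D)
(-639 + x(K, 193))/(-50092 + 14248) = (-639 + 5*193)/(-50092 + 14248) = (-639 + 965)/(-35844) = 326*(-1/35844) = -163/17922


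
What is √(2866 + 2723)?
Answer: 9*√69 ≈ 74.760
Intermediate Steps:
√(2866 + 2723) = √5589 = 9*√69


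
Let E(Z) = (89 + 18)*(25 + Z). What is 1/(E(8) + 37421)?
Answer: 1/40952 ≈ 2.4419e-5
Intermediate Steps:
E(Z) = 2675 + 107*Z (E(Z) = 107*(25 + Z) = 2675 + 107*Z)
1/(E(8) + 37421) = 1/((2675 + 107*8) + 37421) = 1/((2675 + 856) + 37421) = 1/(3531 + 37421) = 1/40952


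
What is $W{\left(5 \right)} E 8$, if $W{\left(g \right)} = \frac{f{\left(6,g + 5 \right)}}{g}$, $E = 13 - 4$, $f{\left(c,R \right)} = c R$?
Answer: $864$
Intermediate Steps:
$f{\left(c,R \right)} = R c$
$E = 9$ ($E = 13 - 4 = 9$)
$W{\left(g \right)} = \frac{30 + 6 g}{g}$ ($W{\left(g \right)} = \frac{\left(g + 5\right) 6}{g} = \frac{\left(5 + g\right) 6}{g} = \frac{30 + 6 g}{g}$)
$W{\left(5 \right)} E 8 = \left(6 + \frac{30}{5}\right) 9 \cdot 8 = \left(6 + 30 \cdot \frac{1}{5}\right) 72 = \left(6 + 6\right) 72 = 12 \cdot 72 = 864$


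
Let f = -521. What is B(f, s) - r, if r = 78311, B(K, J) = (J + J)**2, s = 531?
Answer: 1049533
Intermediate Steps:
B(K, J) = 4*J**2 (B(K, J) = (2*J)**2 = 4*J**2)
B(f, s) - r = 4*531**2 - 1*78311 = 4*281961 - 78311 = 1127844 - 78311 = 1049533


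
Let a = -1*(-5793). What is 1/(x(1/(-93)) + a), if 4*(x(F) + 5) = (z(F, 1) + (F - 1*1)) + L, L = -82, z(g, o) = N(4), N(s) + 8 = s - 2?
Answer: 186/1072429 ≈ 0.00017344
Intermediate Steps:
N(s) = -10 + s (N(s) = -8 + (s - 2) = -8 + (-2 + s) = -10 + s)
z(g, o) = -6 (z(g, o) = -10 + 4 = -6)
a = 5793
x(F) = -109/4 + F/4 (x(F) = -5 + ((-6 + (F - 1*1)) - 82)/4 = -5 + ((-6 + (F - 1)) - 82)/4 = -5 + ((-6 + (-1 + F)) - 82)/4 = -5 + ((-7 + F) - 82)/4 = -5 + (-89 + F)/4 = -5 + (-89/4 + F/4) = -109/4 + F/4)
1/(x(1/(-93)) + a) = 1/((-109/4 + (1/4)/(-93)) + 5793) = 1/((-109/4 + (1/4)*(-1/93)) + 5793) = 1/((-109/4 - 1/372) + 5793) = 1/(-5069/186 + 5793) = 1/(1072429/186) = 186/1072429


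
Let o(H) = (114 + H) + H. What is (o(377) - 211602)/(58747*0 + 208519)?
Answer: -210734/208519 ≈ -1.0106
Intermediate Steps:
o(H) = 114 + 2*H
(o(377) - 211602)/(58747*0 + 208519) = ((114 + 2*377) - 211602)/(58747*0 + 208519) = ((114 + 754) - 211602)/(0 + 208519) = (868 - 211602)/208519 = -210734*1/208519 = -210734/208519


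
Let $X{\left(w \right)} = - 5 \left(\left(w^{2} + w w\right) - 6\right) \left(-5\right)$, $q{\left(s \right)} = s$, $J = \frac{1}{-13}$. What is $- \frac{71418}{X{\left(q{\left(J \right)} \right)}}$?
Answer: $\frac{6034821}{12650} \approx 477.06$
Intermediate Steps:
$J = - \frac{1}{13} \approx -0.076923$
$X{\left(w \right)} = -150 + 50 w^{2}$ ($X{\left(w \right)} = - 5 \left(\left(w^{2} + w^{2}\right) - 6\right) \left(-5\right) = - 5 \left(2 w^{2} - 6\right) \left(-5\right) = - 5 \left(-6 + 2 w^{2}\right) \left(-5\right) = \left(30 - 10 w^{2}\right) \left(-5\right) = -150 + 50 w^{2}$)
$- \frac{71418}{X{\left(q{\left(J \right)} \right)}} = - \frac{71418}{-150 + 50 \left(- \frac{1}{13}\right)^{2}} = - \frac{71418}{-150 + 50 \cdot \frac{1}{169}} = - \frac{71418}{-150 + \frac{50}{169}} = - \frac{71418}{- \frac{25300}{169}} = \left(-71418\right) \left(- \frac{169}{25300}\right) = \frac{6034821}{12650}$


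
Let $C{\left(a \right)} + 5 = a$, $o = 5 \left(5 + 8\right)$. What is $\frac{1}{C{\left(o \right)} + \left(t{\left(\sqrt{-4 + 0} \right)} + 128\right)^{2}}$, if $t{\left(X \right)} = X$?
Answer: $\frac{2055}{33816968} - \frac{8 i}{4227121} \approx 6.0768 \cdot 10^{-5} - 1.8925 \cdot 10^{-6} i$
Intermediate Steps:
$o = 65$ ($o = 5 \cdot 13 = 65$)
$C{\left(a \right)} = -5 + a$
$\frac{1}{C{\left(o \right)} + \left(t{\left(\sqrt{-4 + 0} \right)} + 128\right)^{2}} = \frac{1}{\left(-5 + 65\right) + \left(\sqrt{-4 + 0} + 128\right)^{2}} = \frac{1}{60 + \left(\sqrt{-4} + 128\right)^{2}} = \frac{1}{60 + \left(2 i + 128\right)^{2}} = \frac{1}{60 + \left(128 + 2 i\right)^{2}}$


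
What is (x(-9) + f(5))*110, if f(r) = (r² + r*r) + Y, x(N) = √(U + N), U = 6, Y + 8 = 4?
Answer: 5060 + 110*I*√3 ≈ 5060.0 + 190.53*I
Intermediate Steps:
Y = -4 (Y = -8 + 4 = -4)
x(N) = √(6 + N)
f(r) = -4 + 2*r² (f(r) = (r² + r*r) - 4 = (r² + r²) - 4 = 2*r² - 4 = -4 + 2*r²)
(x(-9) + f(5))*110 = (√(6 - 9) + (-4 + 2*5²))*110 = (√(-3) + (-4 + 2*25))*110 = (I*√3 + (-4 + 50))*110 = (I*√3 + 46)*110 = (46 + I*√3)*110 = 5060 + 110*I*√3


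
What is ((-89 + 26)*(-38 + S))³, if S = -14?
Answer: 35158608576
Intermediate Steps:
((-89 + 26)*(-38 + S))³ = ((-89 + 26)*(-38 - 14))³ = (-63*(-52))³ = 3276³ = 35158608576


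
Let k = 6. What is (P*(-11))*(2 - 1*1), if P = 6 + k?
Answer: -132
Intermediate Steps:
P = 12 (P = 6 + 6 = 12)
(P*(-11))*(2 - 1*1) = (12*(-11))*(2 - 1*1) = -132*(2 - 1) = -132*1 = -132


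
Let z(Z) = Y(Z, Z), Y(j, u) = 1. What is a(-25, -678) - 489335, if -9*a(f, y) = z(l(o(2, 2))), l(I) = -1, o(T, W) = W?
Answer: -4404016/9 ≈ -4.8934e+5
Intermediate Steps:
z(Z) = 1
a(f, y) = -1/9 (a(f, y) = -1/9*1 = -1/9)
a(-25, -678) - 489335 = -1/9 - 489335 = -4404016/9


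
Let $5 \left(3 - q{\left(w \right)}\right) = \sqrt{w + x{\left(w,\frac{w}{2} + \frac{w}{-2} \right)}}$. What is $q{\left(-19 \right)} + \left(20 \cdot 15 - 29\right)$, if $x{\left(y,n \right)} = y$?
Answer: $274 - \frac{i \sqrt{38}}{5} \approx 274.0 - 1.2329 i$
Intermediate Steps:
$q{\left(w \right)} = 3 - \frac{\sqrt{2} \sqrt{w}}{5}$ ($q{\left(w \right)} = 3 - \frac{\sqrt{w + w}}{5} = 3 - \frac{\sqrt{2 w}}{5} = 3 - \frac{\sqrt{2} \sqrt{w}}{5}$)
$q{\left(-19 \right)} + \left(20 \cdot 15 - 29\right) = \left(3 - \frac{\sqrt{2} \sqrt{-19}}{5}\right) + \left(20 \cdot 15 - 29\right) = \left(3 - \frac{\sqrt{2} i \sqrt{19}}{5}\right) + \left(300 - 29\right) = \left(3 - \frac{i \sqrt{38}}{5}\right) + 271 = 274 - \frac{i \sqrt{38}}{5}$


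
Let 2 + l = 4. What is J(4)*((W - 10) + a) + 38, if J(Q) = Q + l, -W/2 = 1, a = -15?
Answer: -124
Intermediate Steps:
l = 2 (l = -2 + 4 = 2)
W = -2 (W = -2*1 = -2)
J(Q) = 2 + Q (J(Q) = Q + 2 = 2 + Q)
J(4)*((W - 10) + a) + 38 = (2 + 4)*((-2 - 10) - 15) + 38 = 6*(-12 - 15) + 38 = 6*(-27) + 38 = -162 + 38 = -124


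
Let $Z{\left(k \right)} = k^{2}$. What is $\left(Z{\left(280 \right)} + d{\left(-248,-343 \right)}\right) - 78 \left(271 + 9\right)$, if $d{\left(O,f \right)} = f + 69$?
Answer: $56286$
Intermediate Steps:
$d{\left(O,f \right)} = 69 + f$
$\left(Z{\left(280 \right)} + d{\left(-248,-343 \right)}\right) - 78 \left(271 + 9\right) = \left(280^{2} + \left(69 - 343\right)\right) - 78 \left(271 + 9\right) = \left(78400 - 274\right) - 21840 = 78126 - 21840 = 56286$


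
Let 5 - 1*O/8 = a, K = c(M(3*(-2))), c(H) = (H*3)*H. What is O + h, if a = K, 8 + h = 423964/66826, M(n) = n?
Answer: -27587634/33413 ≈ -825.66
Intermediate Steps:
h = -55322/33413 (h = -8 + 423964/66826 = -8 + 423964*(1/66826) = -8 + 211982/33413 = -55322/33413 ≈ -1.6557)
c(H) = 3*H² (c(H) = (3*H)*H = 3*H²)
K = 108 (K = 3*(3*(-2))² = 3*(-6)² = 3*36 = 108)
a = 108
O = -824 (O = 40 - 8*108 = 40 - 864 = -824)
O + h = -824 - 55322/33413 = -27587634/33413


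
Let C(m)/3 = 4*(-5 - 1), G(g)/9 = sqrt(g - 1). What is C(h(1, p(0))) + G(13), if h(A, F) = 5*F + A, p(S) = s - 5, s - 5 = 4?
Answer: -72 + 18*sqrt(3) ≈ -40.823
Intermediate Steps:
s = 9 (s = 5 + 4 = 9)
p(S) = 4 (p(S) = 9 - 5 = 4)
G(g) = 9*sqrt(-1 + g) (G(g) = 9*sqrt(g - 1) = 9*sqrt(-1 + g))
h(A, F) = A + 5*F
C(m) = -72 (C(m) = 3*(4*(-5 - 1)) = 3*(4*(-6)) = 3*(-24) = -72)
C(h(1, p(0))) + G(13) = -72 + 9*sqrt(-1 + 13) = -72 + 9*sqrt(12) = -72 + 9*(2*sqrt(3)) = -72 + 18*sqrt(3)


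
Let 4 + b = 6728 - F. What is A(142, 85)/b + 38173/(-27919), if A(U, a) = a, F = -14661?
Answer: -162791298/119409563 ≈ -1.3633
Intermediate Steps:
b = 21385 (b = -4 + (6728 - 1*(-14661)) = -4 + (6728 + 14661) = -4 + 21389 = 21385)
A(142, 85)/b + 38173/(-27919) = 85/21385 + 38173/(-27919) = 85*(1/21385) + 38173*(-1/27919) = 17/4277 - 38173/27919 = -162791298/119409563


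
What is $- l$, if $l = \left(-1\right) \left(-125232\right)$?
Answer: $-125232$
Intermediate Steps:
$l = 125232$
$- l = \left(-1\right) 125232 = -125232$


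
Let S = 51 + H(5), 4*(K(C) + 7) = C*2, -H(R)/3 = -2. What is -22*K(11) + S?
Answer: 90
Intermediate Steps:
H(R) = 6 (H(R) = -3*(-2) = 6)
K(C) = -7 + C/2 (K(C) = -7 + (C*2)/4 = -7 + (2*C)/4 = -7 + C/2)
S = 57 (S = 51 + 6 = 57)
-22*K(11) + S = -22*(-7 + (½)*11) + 57 = -22*(-7 + 11/2) + 57 = -22*(-3/2) + 57 = 33 + 57 = 90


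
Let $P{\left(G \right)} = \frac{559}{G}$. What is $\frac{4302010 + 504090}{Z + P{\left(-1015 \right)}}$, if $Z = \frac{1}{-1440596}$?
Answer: $- \frac{7027503162134000}{805294179} \approx -8.7266 \cdot 10^{6}$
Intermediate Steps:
$Z = - \frac{1}{1440596} \approx -6.9416 \cdot 10^{-7}$
$\frac{4302010 + 504090}{Z + P{\left(-1015 \right)}} = \frac{4302010 + 504090}{- \frac{1}{1440596} + \frac{559}{-1015}} = \frac{4806100}{- \frac{1}{1440596} + 559 \left(- \frac{1}{1015}\right)} = \frac{4806100}{- \frac{1}{1440596} - \frac{559}{1015}} = \frac{4806100}{- \frac{805294179}{1462204940}} = 4806100 \left(- \frac{1462204940}{805294179}\right) = - \frac{7027503162134000}{805294179}$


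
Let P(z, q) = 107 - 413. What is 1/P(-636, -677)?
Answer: -1/306 ≈ -0.0032680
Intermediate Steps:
P(z, q) = -306
1/P(-636, -677) = 1/(-306) = -1/306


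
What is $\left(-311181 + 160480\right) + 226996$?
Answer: $76295$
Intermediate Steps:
$\left(-311181 + 160480\right) + 226996 = -150701 + 226996 = 76295$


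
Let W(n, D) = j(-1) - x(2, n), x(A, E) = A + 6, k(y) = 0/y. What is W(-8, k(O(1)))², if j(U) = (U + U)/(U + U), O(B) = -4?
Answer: 49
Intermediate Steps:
k(y) = 0
x(A, E) = 6 + A
j(U) = 1 (j(U) = (2*U)/((2*U)) = (2*U)*(1/(2*U)) = 1)
W(n, D) = -7 (W(n, D) = 1 - (6 + 2) = 1 - 1*8 = 1 - 8 = -7)
W(-8, k(O(1)))² = (-7)² = 49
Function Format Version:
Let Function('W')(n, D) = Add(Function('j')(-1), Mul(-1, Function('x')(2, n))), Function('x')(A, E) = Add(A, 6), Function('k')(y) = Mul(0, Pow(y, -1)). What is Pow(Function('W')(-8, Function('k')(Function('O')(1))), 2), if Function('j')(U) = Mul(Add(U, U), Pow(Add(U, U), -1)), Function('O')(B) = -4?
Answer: 49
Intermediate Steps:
Function('k')(y) = 0
Function('x')(A, E) = Add(6, A)
Function('j')(U) = 1 (Function('j')(U) = Mul(Mul(2, U), Pow(Mul(2, U), -1)) = Mul(Mul(2, U), Mul(Rational(1, 2), Pow(U, -1))) = 1)
Function('W')(n, D) = -7 (Function('W')(n, D) = Add(1, Mul(-1, Add(6, 2))) = Add(1, Mul(-1, 8)) = Add(1, -8) = -7)
Pow(Function('W')(-8, Function('k')(Function('O')(1))), 2) = Pow(-7, 2) = 49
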